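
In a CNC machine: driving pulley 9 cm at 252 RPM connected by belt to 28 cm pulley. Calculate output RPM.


Given: D1 = 9 cm, w1 = 252 RPM, D2 = 28 cm
Using D1*w1 = D2*w2
w2 = D1*w1 / D2
w2 = 9*252 / 28
w2 = 2268 / 28
w2 = 81 RPM

81 RPM


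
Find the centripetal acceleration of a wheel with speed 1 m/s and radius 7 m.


Given: v = 1 m/s, r = 7 m
Using a_c = v^2 / r
a_c = 1^2 / 7
a_c = 1 / 7
a_c = 1/7 m/s^2

1/7 m/s^2


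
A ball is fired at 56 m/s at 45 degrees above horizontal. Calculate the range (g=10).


Given: v0 = 56 m/s, theta = 45 deg, g = 10 m/s^2
sin(2*45) = sin(90) = 1
Using R = v0^2 * sin(2*theta) / g
R = 56^2 * 1 / 10
R = 3136 / 10
R = 1568/5 m

1568/5 m


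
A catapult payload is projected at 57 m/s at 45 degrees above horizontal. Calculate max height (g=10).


Given: v0 = 57 m/s, theta = 45 deg, g = 10 m/s^2
sin^2(45) = 1/2
Using H = v0^2 * sin^2(theta) / (2*g)
H = 57^2 * 1/2 / (2*10)
H = 3249 * 1/2 / 20
H = 3249/2 / 20
H = 3249/40 m

3249/40 m


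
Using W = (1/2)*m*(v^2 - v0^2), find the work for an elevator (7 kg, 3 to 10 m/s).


Given: m = 7 kg, v0 = 3 m/s, v = 10 m/s
Using W = (1/2)*m*(v^2 - v0^2)
v^2 = 10^2 = 100
v0^2 = 3^2 = 9
v^2 - v0^2 = 100 - 9 = 91
W = (1/2)*7*91 = 637/2 J

637/2 J


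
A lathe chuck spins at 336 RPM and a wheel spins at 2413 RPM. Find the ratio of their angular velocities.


Given: RPM_A = 336, RPM_B = 2413
omega = 2*pi*RPM/60, so omega_A/omega_B = RPM_A / RPM_B
omega_A/omega_B = 336 / 2413
omega_A/omega_B = 336/2413

336/2413


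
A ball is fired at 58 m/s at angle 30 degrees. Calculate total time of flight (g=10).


Given: v0 = 58 m/s, theta = 30 deg, g = 10 m/s^2
sin(30) = 1/2
Using T = 2*v0*sin(theta) / g
T = 2*58*1/2 / 10
T = 58 / 10
T = 29/5 s

29/5 s


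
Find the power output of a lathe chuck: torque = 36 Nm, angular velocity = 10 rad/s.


Given: tau = 36 Nm, omega = 10 rad/s
Using P = tau * omega
P = 36 * 10
P = 360 W

360 W


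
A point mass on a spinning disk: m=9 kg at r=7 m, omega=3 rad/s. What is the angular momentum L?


Given: m = 9 kg, r = 7 m, omega = 3 rad/s
For a point mass: I = m*r^2
I = 9*7^2 = 9*49 = 441
L = I*omega = 441*3
L = 1323 kg*m^2/s

1323 kg*m^2/s


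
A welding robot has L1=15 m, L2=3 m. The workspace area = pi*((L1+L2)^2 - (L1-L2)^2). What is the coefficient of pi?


Given: L1 = 15, L2 = 3
(L1+L2)^2 = (18)^2 = 324
(L1-L2)^2 = (12)^2 = 144
Difference = 324 - 144 = 180
This equals 4*L1*L2 = 4*15*3 = 180
Workspace area = 180*pi

180


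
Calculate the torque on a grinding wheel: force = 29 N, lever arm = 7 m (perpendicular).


Given: F = 29 N, r = 7 m, angle = 90 deg (perpendicular)
Using tau = F * r * sin(90)
sin(90) = 1
tau = 29 * 7 * 1
tau = 203 Nm

203 Nm


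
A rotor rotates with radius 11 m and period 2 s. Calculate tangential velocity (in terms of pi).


Given: radius r = 11 m, period T = 2 s
Using v = 2*pi*r / T
v = 2*pi*11 / 2
v = 22*pi / 2
v = 11*pi m/s

11*pi m/s


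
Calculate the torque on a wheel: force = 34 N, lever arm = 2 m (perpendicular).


Given: F = 34 N, r = 2 m, angle = 90 deg (perpendicular)
Using tau = F * r * sin(90)
sin(90) = 1
tau = 34 * 2 * 1
tau = 68 Nm

68 Nm


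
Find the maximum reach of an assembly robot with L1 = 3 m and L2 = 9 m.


Given: L1 = 3 m, L2 = 9 m
For a 2-link planar arm, max reach = L1 + L2 (fully extended)
Max reach = 3 + 9
Max reach = 12 m

12 m


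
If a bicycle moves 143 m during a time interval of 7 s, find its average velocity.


Given: distance d = 143 m, time t = 7 s
Using v = d / t
v = 143 / 7
v = 143/7 m/s

143/7 m/s


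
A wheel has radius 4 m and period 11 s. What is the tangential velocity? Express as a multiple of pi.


Given: radius r = 4 m, period T = 11 s
Using v = 2*pi*r / T
v = 2*pi*4 / 11
v = 8*pi / 11
v = 8/11*pi m/s

8/11*pi m/s


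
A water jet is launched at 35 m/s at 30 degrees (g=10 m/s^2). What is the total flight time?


Given: v0 = 35 m/s, theta = 30 deg, g = 10 m/s^2
sin(30) = 1/2
Using T = 2*v0*sin(theta) / g
T = 2*35*1/2 / 10
T = 35 / 10
T = 7/2 s

7/2 s


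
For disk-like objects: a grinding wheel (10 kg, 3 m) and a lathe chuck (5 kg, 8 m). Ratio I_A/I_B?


Given: M1=10 kg, R1=3 m, M2=5 kg, R2=8 m
For a disk: I = (1/2)*M*R^2, so I_A/I_B = (M1*R1^2)/(M2*R2^2)
M1*R1^2 = 10*9 = 90
M2*R2^2 = 5*64 = 320
I_A/I_B = 90/320 = 9/32

9/32


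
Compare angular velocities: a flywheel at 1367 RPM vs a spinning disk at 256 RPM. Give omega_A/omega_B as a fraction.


Given: RPM_A = 1367, RPM_B = 256
omega = 2*pi*RPM/60, so omega_A/omega_B = RPM_A / RPM_B
omega_A/omega_B = 1367 / 256
omega_A/omega_B = 1367/256

1367/256


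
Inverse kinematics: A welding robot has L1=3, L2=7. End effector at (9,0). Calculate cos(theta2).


Given: L1 = 3, L2 = 7, target (x, y) = (9, 0)
Using cos(theta2) = (x^2 + y^2 - L1^2 - L2^2) / (2*L1*L2)
x^2 + y^2 = 9^2 + 0 = 81
L1^2 + L2^2 = 9 + 49 = 58
Numerator = 81 - 58 = 23
Denominator = 2*3*7 = 42
cos(theta2) = 23/42 = 23/42

23/42


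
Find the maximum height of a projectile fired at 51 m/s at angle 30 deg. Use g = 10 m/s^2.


Given: v0 = 51 m/s, theta = 30 deg, g = 10 m/s^2
sin^2(30) = 1/4
Using H = v0^2 * sin^2(theta) / (2*g)
H = 51^2 * 1/4 / (2*10)
H = 2601 * 1/4 / 20
H = 2601/4 / 20
H = 2601/80 m

2601/80 m


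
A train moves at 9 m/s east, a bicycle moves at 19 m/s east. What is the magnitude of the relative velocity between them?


Given: v_A = 9 m/s east, v_B = 19 m/s east
Both move in the same direction; relative speed = |v_A - v_B|
|9 - 19| = |-10|
= 10 m/s

10 m/s


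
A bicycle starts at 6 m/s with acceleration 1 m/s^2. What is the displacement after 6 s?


Given: v0 = 6 m/s, a = 1 m/s^2, t = 6 s
Using s = v0*t + (1/2)*a*t^2
s = 6*6 + (1/2)*1*6^2
s = 36 + (1/2)*36
s = 36 + 18
s = 54

54 m


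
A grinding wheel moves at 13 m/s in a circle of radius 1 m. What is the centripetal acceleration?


Given: v = 13 m/s, r = 1 m
Using a_c = v^2 / r
a_c = 13^2 / 1
a_c = 169 / 1
a_c = 169 m/s^2

169 m/s^2


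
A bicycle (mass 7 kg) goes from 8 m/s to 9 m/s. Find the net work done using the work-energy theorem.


Given: m = 7 kg, v0 = 8 m/s, v = 9 m/s
Using W = (1/2)*m*(v^2 - v0^2)
v^2 = 9^2 = 81
v0^2 = 8^2 = 64
v^2 - v0^2 = 81 - 64 = 17
W = (1/2)*7*17 = 119/2 J

119/2 J


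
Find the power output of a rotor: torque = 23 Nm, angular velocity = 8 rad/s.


Given: tau = 23 Nm, omega = 8 rad/s
Using P = tau * omega
P = 23 * 8
P = 184 W

184 W


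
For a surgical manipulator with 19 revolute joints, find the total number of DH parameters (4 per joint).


Given: 19 joints, 4 DH parameters per joint (d, theta, a, alpha)
Total DH parameters = number_of_joints * 4
Total = 19 * 4
Total = 76

76


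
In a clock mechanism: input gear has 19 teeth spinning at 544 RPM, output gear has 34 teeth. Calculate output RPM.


Given: N1 = 19 teeth, w1 = 544 RPM, N2 = 34 teeth
Using N1*w1 = N2*w2
w2 = N1*w1 / N2
w2 = 19*544 / 34
w2 = 10336 / 34
w2 = 304 RPM

304 RPM


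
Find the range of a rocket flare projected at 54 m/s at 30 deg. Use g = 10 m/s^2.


Given: v0 = 54 m/s, theta = 30 deg, g = 10 m/s^2
sin(2*30) = sin(60) = sqrt(3)/2
Using R = v0^2 * sin(2*theta) / g
R = 54^2 * (sqrt(3)/2) / 10
R = 2916 * sqrt(3) / 20
R = 729/5*sqrt(3) m

729/5*sqrt(3) m


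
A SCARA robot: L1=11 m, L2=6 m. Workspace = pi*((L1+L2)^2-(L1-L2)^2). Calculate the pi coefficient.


Given: L1 = 11, L2 = 6
(L1+L2)^2 = (17)^2 = 289
(L1-L2)^2 = (5)^2 = 25
Difference = 289 - 25 = 264
This equals 4*L1*L2 = 4*11*6 = 264
Workspace area = 264*pi

264


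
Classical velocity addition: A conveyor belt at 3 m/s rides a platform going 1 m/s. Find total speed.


Given: object velocity = 3 m/s, platform velocity = 1 m/s (same direction)
Using classical velocity addition: v_total = v_object + v_platform
v_total = 3 + 1
v_total = 4 m/s

4 m/s


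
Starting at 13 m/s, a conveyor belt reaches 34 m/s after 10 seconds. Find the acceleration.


Given: initial velocity v0 = 13 m/s, final velocity v = 34 m/s, time t = 10 s
Using a = (v - v0) / t
a = (34 - 13) / 10
a = 21 / 10
a = 21/10 m/s^2

21/10 m/s^2


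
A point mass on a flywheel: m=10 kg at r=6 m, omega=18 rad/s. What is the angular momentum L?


Given: m = 10 kg, r = 6 m, omega = 18 rad/s
For a point mass: I = m*r^2
I = 10*6^2 = 10*36 = 360
L = I*omega = 360*18
L = 6480 kg*m^2/s

6480 kg*m^2/s


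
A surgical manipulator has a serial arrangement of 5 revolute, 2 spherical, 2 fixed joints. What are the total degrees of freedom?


Given: serial robot with 5 revolute, 2 spherical, 2 fixed joints
DOF contribution per joint type: revolute=1, prismatic=1, spherical=3, fixed=0
DOF = 5*1 + 2*3 + 2*0
DOF = 11

11


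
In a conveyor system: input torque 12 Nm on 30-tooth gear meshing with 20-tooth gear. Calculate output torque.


Given: N1 = 30, N2 = 20, T1 = 12 Nm
Using T2/T1 = N2/N1
T2 = T1 * N2 / N1
T2 = 12 * 20 / 30
T2 = 240 / 30
T2 = 8 Nm

8 Nm


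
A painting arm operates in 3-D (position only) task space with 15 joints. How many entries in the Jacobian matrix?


Given: task space dimension = 3, joints = 15
Jacobian is a 3 x 15 matrix
Total entries = rows * columns
Total = 3 * 15
Total = 45

45


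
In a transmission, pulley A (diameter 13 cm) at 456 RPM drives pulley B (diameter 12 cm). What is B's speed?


Given: D1 = 13 cm, w1 = 456 RPM, D2 = 12 cm
Using D1*w1 = D2*w2
w2 = D1*w1 / D2
w2 = 13*456 / 12
w2 = 5928 / 12
w2 = 494 RPM

494 RPM


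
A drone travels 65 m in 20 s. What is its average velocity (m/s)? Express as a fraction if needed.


Given: distance d = 65 m, time t = 20 s
Using v = d / t
v = 65 / 20
v = 13/4 m/s

13/4 m/s


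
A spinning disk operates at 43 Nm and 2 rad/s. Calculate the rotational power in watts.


Given: tau = 43 Nm, omega = 2 rad/s
Using P = tau * omega
P = 43 * 2
P = 86 W

86 W


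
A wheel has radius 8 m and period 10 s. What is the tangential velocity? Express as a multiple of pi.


Given: radius r = 8 m, period T = 10 s
Using v = 2*pi*r / T
v = 2*pi*8 / 10
v = 16*pi / 10
v = 8/5*pi m/s

8/5*pi m/s


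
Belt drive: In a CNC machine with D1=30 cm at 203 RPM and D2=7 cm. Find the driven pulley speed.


Given: D1 = 30 cm, w1 = 203 RPM, D2 = 7 cm
Using D1*w1 = D2*w2
w2 = D1*w1 / D2
w2 = 30*203 / 7
w2 = 6090 / 7
w2 = 870 RPM

870 RPM


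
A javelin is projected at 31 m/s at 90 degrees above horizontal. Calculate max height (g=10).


Given: v0 = 31 m/s, theta = 90 deg, g = 10 m/s^2
sin^2(90) = 1
Using H = v0^2 * sin^2(theta) / (2*g)
H = 31^2 * 1 / (2*10)
H = 961 * 1 / 20
H = 961 / 20
H = 961/20 m

961/20 m


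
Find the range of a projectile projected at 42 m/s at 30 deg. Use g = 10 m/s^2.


Given: v0 = 42 m/s, theta = 30 deg, g = 10 m/s^2
sin(2*30) = sin(60) = sqrt(3)/2
Using R = v0^2 * sin(2*theta) / g
R = 42^2 * (sqrt(3)/2) / 10
R = 1764 * sqrt(3) / 20
R = 441/5*sqrt(3) m

441/5*sqrt(3) m


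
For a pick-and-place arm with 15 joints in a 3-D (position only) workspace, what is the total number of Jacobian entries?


Given: task space dimension = 3, joints = 15
Jacobian is a 3 x 15 matrix
Total entries = rows * columns
Total = 3 * 15
Total = 45

45


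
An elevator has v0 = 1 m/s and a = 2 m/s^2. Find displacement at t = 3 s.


Given: v0 = 1 m/s, a = 2 m/s^2, t = 3 s
Using s = v0*t + (1/2)*a*t^2
s = 1*3 + (1/2)*2*3^2
s = 3 + (1/2)*18
s = 3 + 9
s = 12

12 m


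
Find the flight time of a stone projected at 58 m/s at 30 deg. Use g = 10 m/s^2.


Given: v0 = 58 m/s, theta = 30 deg, g = 10 m/s^2
sin(30) = 1/2
Using T = 2*v0*sin(theta) / g
T = 2*58*1/2 / 10
T = 58 / 10
T = 29/5 s

29/5 s


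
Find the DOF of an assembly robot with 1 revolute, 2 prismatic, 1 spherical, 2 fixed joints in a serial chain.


Given: serial robot with 1 revolute, 2 prismatic, 1 spherical, 2 fixed joints
DOF contribution per joint type: revolute=1, prismatic=1, spherical=3, fixed=0
DOF = 1*1 + 2*1 + 1*3 + 2*0
DOF = 6

6


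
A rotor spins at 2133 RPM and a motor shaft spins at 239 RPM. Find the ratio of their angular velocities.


Given: RPM_A = 2133, RPM_B = 239
omega = 2*pi*RPM/60, so omega_A/omega_B = RPM_A / RPM_B
omega_A/omega_B = 2133 / 239
omega_A/omega_B = 2133/239

2133/239


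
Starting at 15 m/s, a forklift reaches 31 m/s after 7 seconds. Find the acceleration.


Given: initial velocity v0 = 15 m/s, final velocity v = 31 m/s, time t = 7 s
Using a = (v - v0) / t
a = (31 - 15) / 7
a = 16 / 7
a = 16/7 m/s^2

16/7 m/s^2


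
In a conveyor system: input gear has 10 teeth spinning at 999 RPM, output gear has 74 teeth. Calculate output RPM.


Given: N1 = 10 teeth, w1 = 999 RPM, N2 = 74 teeth
Using N1*w1 = N2*w2
w2 = N1*w1 / N2
w2 = 10*999 / 74
w2 = 9990 / 74
w2 = 135 RPM

135 RPM


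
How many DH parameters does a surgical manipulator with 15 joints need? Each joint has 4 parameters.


Given: 15 joints, 4 DH parameters per joint (d, theta, a, alpha)
Total DH parameters = number_of_joints * 4
Total = 15 * 4
Total = 60

60


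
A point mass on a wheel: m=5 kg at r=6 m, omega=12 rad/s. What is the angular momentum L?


Given: m = 5 kg, r = 6 m, omega = 12 rad/s
For a point mass: I = m*r^2
I = 5*6^2 = 5*36 = 180
L = I*omega = 180*12
L = 2160 kg*m^2/s

2160 kg*m^2/s


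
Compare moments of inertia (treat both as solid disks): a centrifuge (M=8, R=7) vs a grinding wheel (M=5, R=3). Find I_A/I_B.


Given: M1=8 kg, R1=7 m, M2=5 kg, R2=3 m
For a disk: I = (1/2)*M*R^2, so I_A/I_B = (M1*R1^2)/(M2*R2^2)
M1*R1^2 = 8*49 = 392
M2*R2^2 = 5*9 = 45
I_A/I_B = 392/45 = 392/45

392/45


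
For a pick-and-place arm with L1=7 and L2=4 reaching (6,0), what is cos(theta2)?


Given: L1 = 7, L2 = 4, target (x, y) = (6, 0)
Using cos(theta2) = (x^2 + y^2 - L1^2 - L2^2) / (2*L1*L2)
x^2 + y^2 = 6^2 + 0 = 36
L1^2 + L2^2 = 49 + 16 = 65
Numerator = 36 - 65 = -29
Denominator = 2*7*4 = 56
cos(theta2) = -29/56 = -29/56

-29/56


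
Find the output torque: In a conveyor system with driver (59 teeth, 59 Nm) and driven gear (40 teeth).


Given: N1 = 59, N2 = 40, T1 = 59 Nm
Using T2/T1 = N2/N1
T2 = T1 * N2 / N1
T2 = 59 * 40 / 59
T2 = 2360 / 59
T2 = 40 Nm

40 Nm


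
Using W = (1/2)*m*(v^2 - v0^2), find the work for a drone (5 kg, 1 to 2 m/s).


Given: m = 5 kg, v0 = 1 m/s, v = 2 m/s
Using W = (1/2)*m*(v^2 - v0^2)
v^2 = 2^2 = 4
v0^2 = 1^2 = 1
v^2 - v0^2 = 4 - 1 = 3
W = (1/2)*5*3 = 15/2 J

15/2 J


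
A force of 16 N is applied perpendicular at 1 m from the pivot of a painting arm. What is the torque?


Given: F = 16 N, r = 1 m, angle = 90 deg (perpendicular)
Using tau = F * r * sin(90)
sin(90) = 1
tau = 16 * 1 * 1
tau = 16 Nm

16 Nm


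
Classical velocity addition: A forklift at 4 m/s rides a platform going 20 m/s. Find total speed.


Given: object velocity = 4 m/s, platform velocity = 20 m/s (same direction)
Using classical velocity addition: v_total = v_object + v_platform
v_total = 4 + 20
v_total = 24 m/s

24 m/s


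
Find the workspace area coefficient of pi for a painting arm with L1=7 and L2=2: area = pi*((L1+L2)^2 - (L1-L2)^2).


Given: L1 = 7, L2 = 2
(L1+L2)^2 = (9)^2 = 81
(L1-L2)^2 = (5)^2 = 25
Difference = 81 - 25 = 56
This equals 4*L1*L2 = 4*7*2 = 56
Workspace area = 56*pi

56


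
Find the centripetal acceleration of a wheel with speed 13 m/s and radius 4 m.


Given: v = 13 m/s, r = 4 m
Using a_c = v^2 / r
a_c = 13^2 / 4
a_c = 169 / 4
a_c = 169/4 m/s^2

169/4 m/s^2


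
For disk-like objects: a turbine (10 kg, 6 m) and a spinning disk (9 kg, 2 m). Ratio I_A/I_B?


Given: M1=10 kg, R1=6 m, M2=9 kg, R2=2 m
For a disk: I = (1/2)*M*R^2, so I_A/I_B = (M1*R1^2)/(M2*R2^2)
M1*R1^2 = 10*36 = 360
M2*R2^2 = 9*4 = 36
I_A/I_B = 360/36 = 10

10


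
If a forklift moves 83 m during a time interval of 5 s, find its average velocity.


Given: distance d = 83 m, time t = 5 s
Using v = d / t
v = 83 / 5
v = 83/5 m/s

83/5 m/s


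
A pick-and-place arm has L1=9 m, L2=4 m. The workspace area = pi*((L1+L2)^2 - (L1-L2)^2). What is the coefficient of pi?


Given: L1 = 9, L2 = 4
(L1+L2)^2 = (13)^2 = 169
(L1-L2)^2 = (5)^2 = 25
Difference = 169 - 25 = 144
This equals 4*L1*L2 = 4*9*4 = 144
Workspace area = 144*pi

144


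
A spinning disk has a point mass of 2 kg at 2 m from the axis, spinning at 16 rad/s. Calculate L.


Given: m = 2 kg, r = 2 m, omega = 16 rad/s
For a point mass: I = m*r^2
I = 2*2^2 = 2*4 = 8
L = I*omega = 8*16
L = 128 kg*m^2/s

128 kg*m^2/s


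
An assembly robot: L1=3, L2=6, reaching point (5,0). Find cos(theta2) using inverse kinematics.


Given: L1 = 3, L2 = 6, target (x, y) = (5, 0)
Using cos(theta2) = (x^2 + y^2 - L1^2 - L2^2) / (2*L1*L2)
x^2 + y^2 = 5^2 + 0 = 25
L1^2 + L2^2 = 9 + 36 = 45
Numerator = 25 - 45 = -20
Denominator = 2*3*6 = 36
cos(theta2) = -20/36 = -5/9

-5/9


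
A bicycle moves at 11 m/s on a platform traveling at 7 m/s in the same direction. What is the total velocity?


Given: object velocity = 11 m/s, platform velocity = 7 m/s (same direction)
Using classical velocity addition: v_total = v_object + v_platform
v_total = 11 + 7
v_total = 18 m/s

18 m/s


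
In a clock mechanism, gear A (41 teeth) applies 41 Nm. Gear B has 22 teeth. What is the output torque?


Given: N1 = 41, N2 = 22, T1 = 41 Nm
Using T2/T1 = N2/N1
T2 = T1 * N2 / N1
T2 = 41 * 22 / 41
T2 = 902 / 41
T2 = 22 Nm

22 Nm


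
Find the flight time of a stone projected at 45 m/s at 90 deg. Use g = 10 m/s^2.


Given: v0 = 45 m/s, theta = 90 deg, g = 10 m/s^2
sin(90) = 1
Using T = 2*v0*sin(theta) / g
T = 2*45*1 / 10
T = 90 / 10
T = 9 s

9 s


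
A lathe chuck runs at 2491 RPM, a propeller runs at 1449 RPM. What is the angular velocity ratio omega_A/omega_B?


Given: RPM_A = 2491, RPM_B = 1449
omega = 2*pi*RPM/60, so omega_A/omega_B = RPM_A / RPM_B
omega_A/omega_B = 2491 / 1449
omega_A/omega_B = 2491/1449

2491/1449


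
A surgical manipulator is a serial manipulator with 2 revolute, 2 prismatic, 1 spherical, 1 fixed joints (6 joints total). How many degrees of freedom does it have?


Given: serial robot with 2 revolute, 2 prismatic, 1 spherical, 1 fixed joints
DOF contribution per joint type: revolute=1, prismatic=1, spherical=3, fixed=0
DOF = 2*1 + 2*1 + 1*3 + 1*0
DOF = 7

7


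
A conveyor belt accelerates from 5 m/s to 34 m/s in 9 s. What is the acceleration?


Given: initial velocity v0 = 5 m/s, final velocity v = 34 m/s, time t = 9 s
Using a = (v - v0) / t
a = (34 - 5) / 9
a = 29 / 9
a = 29/9 m/s^2

29/9 m/s^2


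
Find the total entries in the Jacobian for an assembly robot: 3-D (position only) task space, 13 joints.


Given: task space dimension = 3, joints = 13
Jacobian is a 3 x 13 matrix
Total entries = rows * columns
Total = 3 * 13
Total = 39

39


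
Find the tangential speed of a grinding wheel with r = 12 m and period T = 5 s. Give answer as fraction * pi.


Given: radius r = 12 m, period T = 5 s
Using v = 2*pi*r / T
v = 2*pi*12 / 5
v = 24*pi / 5
v = 24/5*pi m/s

24/5*pi m/s


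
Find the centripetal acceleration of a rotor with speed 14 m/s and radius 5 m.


Given: v = 14 m/s, r = 5 m
Using a_c = v^2 / r
a_c = 14^2 / 5
a_c = 196 / 5
a_c = 196/5 m/s^2

196/5 m/s^2


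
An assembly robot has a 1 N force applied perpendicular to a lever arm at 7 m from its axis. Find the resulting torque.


Given: F = 1 N, r = 7 m, angle = 90 deg (perpendicular)
Using tau = F * r * sin(90)
sin(90) = 1
tau = 1 * 7 * 1
tau = 7 Nm

7 Nm


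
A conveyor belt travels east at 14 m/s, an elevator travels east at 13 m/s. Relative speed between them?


Given: v_A = 14 m/s east, v_B = 13 m/s east
Both move in the same direction; relative speed = |v_A - v_B|
|14 - 13| = |1|
= 1 m/s

1 m/s


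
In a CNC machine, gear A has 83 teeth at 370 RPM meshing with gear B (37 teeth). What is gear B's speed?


Given: N1 = 83 teeth, w1 = 370 RPM, N2 = 37 teeth
Using N1*w1 = N2*w2
w2 = N1*w1 / N2
w2 = 83*370 / 37
w2 = 30710 / 37
w2 = 830 RPM

830 RPM


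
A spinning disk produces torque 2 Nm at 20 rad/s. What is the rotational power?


Given: tau = 2 Nm, omega = 20 rad/s
Using P = tau * omega
P = 2 * 20
P = 40 W

40 W


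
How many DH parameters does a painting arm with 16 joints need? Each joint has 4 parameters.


Given: 16 joints, 4 DH parameters per joint (d, theta, a, alpha)
Total DH parameters = number_of_joints * 4
Total = 16 * 4
Total = 64

64


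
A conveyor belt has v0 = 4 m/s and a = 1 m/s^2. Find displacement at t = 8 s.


Given: v0 = 4 m/s, a = 1 m/s^2, t = 8 s
Using s = v0*t + (1/2)*a*t^2
s = 4*8 + (1/2)*1*8^2
s = 32 + (1/2)*64
s = 32 + 32
s = 64

64 m


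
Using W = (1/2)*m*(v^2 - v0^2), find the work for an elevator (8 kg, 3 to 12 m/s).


Given: m = 8 kg, v0 = 3 m/s, v = 12 m/s
Using W = (1/2)*m*(v^2 - v0^2)
v^2 = 12^2 = 144
v0^2 = 3^2 = 9
v^2 - v0^2 = 144 - 9 = 135
W = (1/2)*8*135 = 540 J

540 J


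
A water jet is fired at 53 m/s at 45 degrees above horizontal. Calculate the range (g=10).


Given: v0 = 53 m/s, theta = 45 deg, g = 10 m/s^2
sin(2*45) = sin(90) = 1
Using R = v0^2 * sin(2*theta) / g
R = 53^2 * 1 / 10
R = 2809 / 10
R = 2809/10 m

2809/10 m


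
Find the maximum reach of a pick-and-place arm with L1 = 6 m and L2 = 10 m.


Given: L1 = 6 m, L2 = 10 m
For a 2-link planar arm, max reach = L1 + L2 (fully extended)
Max reach = 6 + 10
Max reach = 16 m

16 m


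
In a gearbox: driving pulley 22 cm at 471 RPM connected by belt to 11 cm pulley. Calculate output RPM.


Given: D1 = 22 cm, w1 = 471 RPM, D2 = 11 cm
Using D1*w1 = D2*w2
w2 = D1*w1 / D2
w2 = 22*471 / 11
w2 = 10362 / 11
w2 = 942 RPM

942 RPM


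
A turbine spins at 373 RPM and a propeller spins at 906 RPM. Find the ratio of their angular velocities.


Given: RPM_A = 373, RPM_B = 906
omega = 2*pi*RPM/60, so omega_A/omega_B = RPM_A / RPM_B
omega_A/omega_B = 373 / 906
omega_A/omega_B = 373/906

373/906


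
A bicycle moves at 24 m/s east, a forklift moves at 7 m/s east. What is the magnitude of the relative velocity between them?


Given: v_A = 24 m/s east, v_B = 7 m/s east
Both move in the same direction; relative speed = |v_A - v_B|
|24 - 7| = |17|
= 17 m/s

17 m/s


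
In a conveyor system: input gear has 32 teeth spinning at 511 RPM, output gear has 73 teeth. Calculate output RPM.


Given: N1 = 32 teeth, w1 = 511 RPM, N2 = 73 teeth
Using N1*w1 = N2*w2
w2 = N1*w1 / N2
w2 = 32*511 / 73
w2 = 16352 / 73
w2 = 224 RPM

224 RPM


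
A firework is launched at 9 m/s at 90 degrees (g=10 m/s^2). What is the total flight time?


Given: v0 = 9 m/s, theta = 90 deg, g = 10 m/s^2
sin(90) = 1
Using T = 2*v0*sin(theta) / g
T = 2*9*1 / 10
T = 18 / 10
T = 9/5 s

9/5 s


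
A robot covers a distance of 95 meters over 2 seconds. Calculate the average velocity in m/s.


Given: distance d = 95 m, time t = 2 s
Using v = d / t
v = 95 / 2
v = 95/2 m/s

95/2 m/s


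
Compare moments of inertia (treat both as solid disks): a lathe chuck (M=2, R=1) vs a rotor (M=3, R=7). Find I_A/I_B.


Given: M1=2 kg, R1=1 m, M2=3 kg, R2=7 m
For a disk: I = (1/2)*M*R^2, so I_A/I_B = (M1*R1^2)/(M2*R2^2)
M1*R1^2 = 2*1 = 2
M2*R2^2 = 3*49 = 147
I_A/I_B = 2/147 = 2/147

2/147


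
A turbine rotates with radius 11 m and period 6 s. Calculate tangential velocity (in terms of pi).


Given: radius r = 11 m, period T = 6 s
Using v = 2*pi*r / T
v = 2*pi*11 / 6
v = 22*pi / 6
v = 11/3*pi m/s

11/3*pi m/s


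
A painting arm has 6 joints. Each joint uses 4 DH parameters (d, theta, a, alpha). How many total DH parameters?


Given: 6 joints, 4 DH parameters per joint (d, theta, a, alpha)
Total DH parameters = number_of_joints * 4
Total = 6 * 4
Total = 24

24


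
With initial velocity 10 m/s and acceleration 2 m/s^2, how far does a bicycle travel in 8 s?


Given: v0 = 10 m/s, a = 2 m/s^2, t = 8 s
Using s = v0*t + (1/2)*a*t^2
s = 10*8 + (1/2)*2*8^2
s = 80 + (1/2)*128
s = 80 + 64
s = 144

144 m


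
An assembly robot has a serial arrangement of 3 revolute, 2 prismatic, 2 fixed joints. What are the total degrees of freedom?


Given: serial robot with 3 revolute, 2 prismatic, 2 fixed joints
DOF contribution per joint type: revolute=1, prismatic=1, spherical=3, fixed=0
DOF = 3*1 + 2*1 + 2*0
DOF = 5

5


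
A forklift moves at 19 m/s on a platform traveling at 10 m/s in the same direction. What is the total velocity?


Given: object velocity = 19 m/s, platform velocity = 10 m/s (same direction)
Using classical velocity addition: v_total = v_object + v_platform
v_total = 19 + 10
v_total = 29 m/s

29 m/s


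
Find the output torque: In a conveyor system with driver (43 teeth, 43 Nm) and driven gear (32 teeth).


Given: N1 = 43, N2 = 32, T1 = 43 Nm
Using T2/T1 = N2/N1
T2 = T1 * N2 / N1
T2 = 43 * 32 / 43
T2 = 1376 / 43
T2 = 32 Nm

32 Nm


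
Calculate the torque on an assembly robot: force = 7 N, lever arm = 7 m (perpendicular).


Given: F = 7 N, r = 7 m, angle = 90 deg (perpendicular)
Using tau = F * r * sin(90)
sin(90) = 1
tau = 7 * 7 * 1
tau = 49 Nm

49 Nm


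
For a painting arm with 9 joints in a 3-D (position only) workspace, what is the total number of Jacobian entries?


Given: task space dimension = 3, joints = 9
Jacobian is a 3 x 9 matrix
Total entries = rows * columns
Total = 3 * 9
Total = 27

27


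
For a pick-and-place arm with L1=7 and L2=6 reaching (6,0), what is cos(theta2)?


Given: L1 = 7, L2 = 6, target (x, y) = (6, 0)
Using cos(theta2) = (x^2 + y^2 - L1^2 - L2^2) / (2*L1*L2)
x^2 + y^2 = 6^2 + 0 = 36
L1^2 + L2^2 = 49 + 36 = 85
Numerator = 36 - 85 = -49
Denominator = 2*7*6 = 84
cos(theta2) = -49/84 = -7/12

-7/12


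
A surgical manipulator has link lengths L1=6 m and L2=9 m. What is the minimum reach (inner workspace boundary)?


Given: L1 = 6 m, L2 = 9 m
For a 2-link planar arm, min reach = |L1 - L2| (second link folded back)
Min reach = |6 - 9|
Min reach = 3 m

3 m


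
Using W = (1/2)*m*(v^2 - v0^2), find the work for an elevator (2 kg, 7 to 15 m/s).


Given: m = 2 kg, v0 = 7 m/s, v = 15 m/s
Using W = (1/2)*m*(v^2 - v0^2)
v^2 = 15^2 = 225
v0^2 = 7^2 = 49
v^2 - v0^2 = 225 - 49 = 176
W = (1/2)*2*176 = 176 J

176 J


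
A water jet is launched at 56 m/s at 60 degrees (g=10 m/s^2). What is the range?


Given: v0 = 56 m/s, theta = 60 deg, g = 10 m/s^2
sin(2*60) = sin(120) = sqrt(3)/2
Using R = v0^2 * sin(2*theta) / g
R = 56^2 * (sqrt(3)/2) / 10
R = 3136 * sqrt(3) / 20
R = 784/5*sqrt(3) m

784/5*sqrt(3) m


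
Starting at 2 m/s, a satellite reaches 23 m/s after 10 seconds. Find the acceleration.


Given: initial velocity v0 = 2 m/s, final velocity v = 23 m/s, time t = 10 s
Using a = (v - v0) / t
a = (23 - 2) / 10
a = 21 / 10
a = 21/10 m/s^2

21/10 m/s^2


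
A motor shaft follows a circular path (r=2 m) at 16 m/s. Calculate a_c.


Given: v = 16 m/s, r = 2 m
Using a_c = v^2 / r
a_c = 16^2 / 2
a_c = 256 / 2
a_c = 128 m/s^2

128 m/s^2


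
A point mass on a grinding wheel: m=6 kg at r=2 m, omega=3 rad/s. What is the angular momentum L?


Given: m = 6 kg, r = 2 m, omega = 3 rad/s
For a point mass: I = m*r^2
I = 6*2^2 = 6*4 = 24
L = I*omega = 24*3
L = 72 kg*m^2/s

72 kg*m^2/s


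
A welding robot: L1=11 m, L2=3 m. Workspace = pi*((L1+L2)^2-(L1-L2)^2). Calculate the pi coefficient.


Given: L1 = 11, L2 = 3
(L1+L2)^2 = (14)^2 = 196
(L1-L2)^2 = (8)^2 = 64
Difference = 196 - 64 = 132
This equals 4*L1*L2 = 4*11*3 = 132
Workspace area = 132*pi

132


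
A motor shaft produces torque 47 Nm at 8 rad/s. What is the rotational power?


Given: tau = 47 Nm, omega = 8 rad/s
Using P = tau * omega
P = 47 * 8
P = 376 W

376 W


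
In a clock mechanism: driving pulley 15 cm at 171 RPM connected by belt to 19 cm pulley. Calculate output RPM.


Given: D1 = 15 cm, w1 = 171 RPM, D2 = 19 cm
Using D1*w1 = D2*w2
w2 = D1*w1 / D2
w2 = 15*171 / 19
w2 = 2565 / 19
w2 = 135 RPM

135 RPM


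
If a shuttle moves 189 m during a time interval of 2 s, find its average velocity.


Given: distance d = 189 m, time t = 2 s
Using v = d / t
v = 189 / 2
v = 189/2 m/s

189/2 m/s


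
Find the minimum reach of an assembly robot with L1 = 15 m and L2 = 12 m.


Given: L1 = 15 m, L2 = 12 m
For a 2-link planar arm, min reach = |L1 - L2| (second link folded back)
Min reach = |15 - 12|
Min reach = 3 m

3 m


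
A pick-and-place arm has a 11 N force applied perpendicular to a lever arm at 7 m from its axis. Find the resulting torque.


Given: F = 11 N, r = 7 m, angle = 90 deg (perpendicular)
Using tau = F * r * sin(90)
sin(90) = 1
tau = 11 * 7 * 1
tau = 77 Nm

77 Nm


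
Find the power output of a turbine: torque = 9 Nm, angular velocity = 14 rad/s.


Given: tau = 9 Nm, omega = 14 rad/s
Using P = tau * omega
P = 9 * 14
P = 126 W

126 W


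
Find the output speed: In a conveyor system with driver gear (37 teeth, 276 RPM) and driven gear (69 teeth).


Given: N1 = 37 teeth, w1 = 276 RPM, N2 = 69 teeth
Using N1*w1 = N2*w2
w2 = N1*w1 / N2
w2 = 37*276 / 69
w2 = 10212 / 69
w2 = 148 RPM

148 RPM


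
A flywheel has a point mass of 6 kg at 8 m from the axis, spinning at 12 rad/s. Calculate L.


Given: m = 6 kg, r = 8 m, omega = 12 rad/s
For a point mass: I = m*r^2
I = 6*8^2 = 6*64 = 384
L = I*omega = 384*12
L = 4608 kg*m^2/s

4608 kg*m^2/s


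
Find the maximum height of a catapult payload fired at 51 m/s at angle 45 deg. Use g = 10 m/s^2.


Given: v0 = 51 m/s, theta = 45 deg, g = 10 m/s^2
sin^2(45) = 1/2
Using H = v0^2 * sin^2(theta) / (2*g)
H = 51^2 * 1/2 / (2*10)
H = 2601 * 1/2 / 20
H = 2601/2 / 20
H = 2601/40 m

2601/40 m


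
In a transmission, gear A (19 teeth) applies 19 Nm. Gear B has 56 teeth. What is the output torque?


Given: N1 = 19, N2 = 56, T1 = 19 Nm
Using T2/T1 = N2/N1
T2 = T1 * N2 / N1
T2 = 19 * 56 / 19
T2 = 1064 / 19
T2 = 56 Nm

56 Nm


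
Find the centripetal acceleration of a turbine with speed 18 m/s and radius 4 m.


Given: v = 18 m/s, r = 4 m
Using a_c = v^2 / r
a_c = 18^2 / 4
a_c = 324 / 4
a_c = 81 m/s^2

81 m/s^2


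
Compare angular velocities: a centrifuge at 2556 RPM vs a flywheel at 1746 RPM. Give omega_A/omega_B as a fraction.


Given: RPM_A = 2556, RPM_B = 1746
omega = 2*pi*RPM/60, so omega_A/omega_B = RPM_A / RPM_B
omega_A/omega_B = 2556 / 1746
omega_A/omega_B = 142/97

142/97


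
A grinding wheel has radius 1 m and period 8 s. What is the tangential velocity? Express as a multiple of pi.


Given: radius r = 1 m, period T = 8 s
Using v = 2*pi*r / T
v = 2*pi*1 / 8
v = 2*pi / 8
v = 1/4*pi m/s

1/4*pi m/s


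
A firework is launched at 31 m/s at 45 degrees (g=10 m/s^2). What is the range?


Given: v0 = 31 m/s, theta = 45 deg, g = 10 m/s^2
sin(2*45) = sin(90) = 1
Using R = v0^2 * sin(2*theta) / g
R = 31^2 * 1 / 10
R = 961 / 10
R = 961/10 m

961/10 m


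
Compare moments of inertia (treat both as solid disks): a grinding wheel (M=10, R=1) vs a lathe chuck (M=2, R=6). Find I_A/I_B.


Given: M1=10 kg, R1=1 m, M2=2 kg, R2=6 m
For a disk: I = (1/2)*M*R^2, so I_A/I_B = (M1*R1^2)/(M2*R2^2)
M1*R1^2 = 10*1 = 10
M2*R2^2 = 2*36 = 72
I_A/I_B = 10/72 = 5/36

5/36


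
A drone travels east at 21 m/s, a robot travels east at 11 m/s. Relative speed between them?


Given: v_A = 21 m/s east, v_B = 11 m/s east
Both move in the same direction; relative speed = |v_A - v_B|
|21 - 11| = |10|
= 10 m/s

10 m/s


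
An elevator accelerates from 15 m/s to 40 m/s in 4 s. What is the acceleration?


Given: initial velocity v0 = 15 m/s, final velocity v = 40 m/s, time t = 4 s
Using a = (v - v0) / t
a = (40 - 15) / 4
a = 25 / 4
a = 25/4 m/s^2

25/4 m/s^2


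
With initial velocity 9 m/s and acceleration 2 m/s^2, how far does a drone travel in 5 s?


Given: v0 = 9 m/s, a = 2 m/s^2, t = 5 s
Using s = v0*t + (1/2)*a*t^2
s = 9*5 + (1/2)*2*5^2
s = 45 + (1/2)*50
s = 45 + 25
s = 70

70 m


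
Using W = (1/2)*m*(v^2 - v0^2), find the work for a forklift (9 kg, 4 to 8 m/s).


Given: m = 9 kg, v0 = 4 m/s, v = 8 m/s
Using W = (1/2)*m*(v^2 - v0^2)
v^2 = 8^2 = 64
v0^2 = 4^2 = 16
v^2 - v0^2 = 64 - 16 = 48
W = (1/2)*9*48 = 216 J

216 J


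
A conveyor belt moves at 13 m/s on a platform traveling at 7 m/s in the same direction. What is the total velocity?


Given: object velocity = 13 m/s, platform velocity = 7 m/s (same direction)
Using classical velocity addition: v_total = v_object + v_platform
v_total = 13 + 7
v_total = 20 m/s

20 m/s


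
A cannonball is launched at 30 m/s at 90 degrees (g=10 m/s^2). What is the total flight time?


Given: v0 = 30 m/s, theta = 90 deg, g = 10 m/s^2
sin(90) = 1
Using T = 2*v0*sin(theta) / g
T = 2*30*1 / 10
T = 60 / 10
T = 6 s

6 s


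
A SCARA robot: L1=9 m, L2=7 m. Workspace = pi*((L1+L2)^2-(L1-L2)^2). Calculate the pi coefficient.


Given: L1 = 9, L2 = 7
(L1+L2)^2 = (16)^2 = 256
(L1-L2)^2 = (2)^2 = 4
Difference = 256 - 4 = 252
This equals 4*L1*L2 = 4*9*7 = 252
Workspace area = 252*pi

252


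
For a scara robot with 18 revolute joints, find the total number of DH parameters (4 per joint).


Given: 18 joints, 4 DH parameters per joint (d, theta, a, alpha)
Total DH parameters = number_of_joints * 4
Total = 18 * 4
Total = 72

72


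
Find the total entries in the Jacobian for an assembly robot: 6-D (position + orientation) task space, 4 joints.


Given: task space dimension = 6, joints = 4
Jacobian is a 6 x 4 matrix
Total entries = rows * columns
Total = 6 * 4
Total = 24

24


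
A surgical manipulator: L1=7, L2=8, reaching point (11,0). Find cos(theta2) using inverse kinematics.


Given: L1 = 7, L2 = 8, target (x, y) = (11, 0)
Using cos(theta2) = (x^2 + y^2 - L1^2 - L2^2) / (2*L1*L2)
x^2 + y^2 = 11^2 + 0 = 121
L1^2 + L2^2 = 49 + 64 = 113
Numerator = 121 - 113 = 8
Denominator = 2*7*8 = 112
cos(theta2) = 8/112 = 1/14

1/14


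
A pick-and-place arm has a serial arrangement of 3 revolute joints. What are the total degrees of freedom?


Given: serial robot with 3 revolute joints
DOF contribution per joint type: revolute=1, prismatic=1, spherical=3, fixed=0
DOF = 3*1
DOF = 3

3


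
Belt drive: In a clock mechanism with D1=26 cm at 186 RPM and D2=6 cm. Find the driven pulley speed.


Given: D1 = 26 cm, w1 = 186 RPM, D2 = 6 cm
Using D1*w1 = D2*w2
w2 = D1*w1 / D2
w2 = 26*186 / 6
w2 = 4836 / 6
w2 = 806 RPM

806 RPM


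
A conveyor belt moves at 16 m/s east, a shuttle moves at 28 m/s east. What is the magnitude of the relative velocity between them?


Given: v_A = 16 m/s east, v_B = 28 m/s east
Both move in the same direction; relative speed = |v_A - v_B|
|16 - 28| = |-12|
= 12 m/s

12 m/s


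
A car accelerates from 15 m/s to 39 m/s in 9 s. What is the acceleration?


Given: initial velocity v0 = 15 m/s, final velocity v = 39 m/s, time t = 9 s
Using a = (v - v0) / t
a = (39 - 15) / 9
a = 24 / 9
a = 8/3 m/s^2

8/3 m/s^2


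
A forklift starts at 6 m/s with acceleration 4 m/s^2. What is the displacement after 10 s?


Given: v0 = 6 m/s, a = 4 m/s^2, t = 10 s
Using s = v0*t + (1/2)*a*t^2
s = 6*10 + (1/2)*4*10^2
s = 60 + (1/2)*400
s = 60 + 200
s = 260

260 m


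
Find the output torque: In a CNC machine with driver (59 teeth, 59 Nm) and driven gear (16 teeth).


Given: N1 = 59, N2 = 16, T1 = 59 Nm
Using T2/T1 = N2/N1
T2 = T1 * N2 / N1
T2 = 59 * 16 / 59
T2 = 944 / 59
T2 = 16 Nm

16 Nm


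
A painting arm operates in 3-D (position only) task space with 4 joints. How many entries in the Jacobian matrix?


Given: task space dimension = 3, joints = 4
Jacobian is a 3 x 4 matrix
Total entries = rows * columns
Total = 3 * 4
Total = 12

12


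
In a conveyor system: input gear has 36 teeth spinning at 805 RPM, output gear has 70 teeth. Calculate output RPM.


Given: N1 = 36 teeth, w1 = 805 RPM, N2 = 70 teeth
Using N1*w1 = N2*w2
w2 = N1*w1 / N2
w2 = 36*805 / 70
w2 = 28980 / 70
w2 = 414 RPM

414 RPM


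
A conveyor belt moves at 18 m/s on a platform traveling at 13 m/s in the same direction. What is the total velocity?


Given: object velocity = 18 m/s, platform velocity = 13 m/s (same direction)
Using classical velocity addition: v_total = v_object + v_platform
v_total = 18 + 13
v_total = 31 m/s

31 m/s


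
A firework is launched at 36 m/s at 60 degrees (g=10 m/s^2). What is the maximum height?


Given: v0 = 36 m/s, theta = 60 deg, g = 10 m/s^2
sin^2(60) = 3/4
Using H = v0^2 * sin^2(theta) / (2*g)
H = 36^2 * 3/4 / (2*10)
H = 1296 * 3/4 / 20
H = 972 / 20
H = 243/5 m

243/5 m


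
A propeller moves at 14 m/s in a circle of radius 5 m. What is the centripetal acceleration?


Given: v = 14 m/s, r = 5 m
Using a_c = v^2 / r
a_c = 14^2 / 5
a_c = 196 / 5
a_c = 196/5 m/s^2

196/5 m/s^2


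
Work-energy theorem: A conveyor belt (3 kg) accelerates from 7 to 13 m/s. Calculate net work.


Given: m = 3 kg, v0 = 7 m/s, v = 13 m/s
Using W = (1/2)*m*(v^2 - v0^2)
v^2 = 13^2 = 169
v0^2 = 7^2 = 49
v^2 - v0^2 = 169 - 49 = 120
W = (1/2)*3*120 = 180 J

180 J


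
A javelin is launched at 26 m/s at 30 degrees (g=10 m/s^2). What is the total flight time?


Given: v0 = 26 m/s, theta = 30 deg, g = 10 m/s^2
sin(30) = 1/2
Using T = 2*v0*sin(theta) / g
T = 2*26*1/2 / 10
T = 26 / 10
T = 13/5 s

13/5 s


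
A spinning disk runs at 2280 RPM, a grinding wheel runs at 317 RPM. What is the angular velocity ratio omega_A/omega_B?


Given: RPM_A = 2280, RPM_B = 317
omega = 2*pi*RPM/60, so omega_A/omega_B = RPM_A / RPM_B
omega_A/omega_B = 2280 / 317
omega_A/omega_B = 2280/317

2280/317


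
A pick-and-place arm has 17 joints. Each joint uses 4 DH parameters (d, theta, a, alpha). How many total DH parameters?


Given: 17 joints, 4 DH parameters per joint (d, theta, a, alpha)
Total DH parameters = number_of_joints * 4
Total = 17 * 4
Total = 68

68


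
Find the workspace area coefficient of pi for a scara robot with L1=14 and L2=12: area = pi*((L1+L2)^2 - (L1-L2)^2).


Given: L1 = 14, L2 = 12
(L1+L2)^2 = (26)^2 = 676
(L1-L2)^2 = (2)^2 = 4
Difference = 676 - 4 = 672
This equals 4*L1*L2 = 4*14*12 = 672
Workspace area = 672*pi

672


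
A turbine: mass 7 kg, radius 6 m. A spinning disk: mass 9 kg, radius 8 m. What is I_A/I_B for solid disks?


Given: M1=7 kg, R1=6 m, M2=9 kg, R2=8 m
For a disk: I = (1/2)*M*R^2, so I_A/I_B = (M1*R1^2)/(M2*R2^2)
M1*R1^2 = 7*36 = 252
M2*R2^2 = 9*64 = 576
I_A/I_B = 252/576 = 7/16

7/16


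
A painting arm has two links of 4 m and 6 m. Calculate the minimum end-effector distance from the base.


Given: L1 = 4 m, L2 = 6 m
For a 2-link planar arm, min reach = |L1 - L2| (second link folded back)
Min reach = |4 - 6|
Min reach = 2 m

2 m


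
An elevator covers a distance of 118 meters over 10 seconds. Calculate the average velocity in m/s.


Given: distance d = 118 m, time t = 10 s
Using v = d / t
v = 118 / 10
v = 59/5 m/s

59/5 m/s


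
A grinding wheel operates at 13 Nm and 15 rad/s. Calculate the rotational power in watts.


Given: tau = 13 Nm, omega = 15 rad/s
Using P = tau * omega
P = 13 * 15
P = 195 W

195 W


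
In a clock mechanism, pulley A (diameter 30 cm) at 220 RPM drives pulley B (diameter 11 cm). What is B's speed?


Given: D1 = 30 cm, w1 = 220 RPM, D2 = 11 cm
Using D1*w1 = D2*w2
w2 = D1*w1 / D2
w2 = 30*220 / 11
w2 = 6600 / 11
w2 = 600 RPM

600 RPM


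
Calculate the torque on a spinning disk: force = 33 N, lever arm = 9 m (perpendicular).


Given: F = 33 N, r = 9 m, angle = 90 deg (perpendicular)
Using tau = F * r * sin(90)
sin(90) = 1
tau = 33 * 9 * 1
tau = 297 Nm

297 Nm


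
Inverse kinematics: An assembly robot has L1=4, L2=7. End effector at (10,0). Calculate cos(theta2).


Given: L1 = 4, L2 = 7, target (x, y) = (10, 0)
Using cos(theta2) = (x^2 + y^2 - L1^2 - L2^2) / (2*L1*L2)
x^2 + y^2 = 10^2 + 0 = 100
L1^2 + L2^2 = 16 + 49 = 65
Numerator = 100 - 65 = 35
Denominator = 2*4*7 = 56
cos(theta2) = 35/56 = 5/8

5/8


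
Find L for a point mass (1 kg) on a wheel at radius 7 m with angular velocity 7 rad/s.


Given: m = 1 kg, r = 7 m, omega = 7 rad/s
For a point mass: I = m*r^2
I = 1*7^2 = 1*49 = 49
L = I*omega = 49*7
L = 343 kg*m^2/s

343 kg*m^2/s
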